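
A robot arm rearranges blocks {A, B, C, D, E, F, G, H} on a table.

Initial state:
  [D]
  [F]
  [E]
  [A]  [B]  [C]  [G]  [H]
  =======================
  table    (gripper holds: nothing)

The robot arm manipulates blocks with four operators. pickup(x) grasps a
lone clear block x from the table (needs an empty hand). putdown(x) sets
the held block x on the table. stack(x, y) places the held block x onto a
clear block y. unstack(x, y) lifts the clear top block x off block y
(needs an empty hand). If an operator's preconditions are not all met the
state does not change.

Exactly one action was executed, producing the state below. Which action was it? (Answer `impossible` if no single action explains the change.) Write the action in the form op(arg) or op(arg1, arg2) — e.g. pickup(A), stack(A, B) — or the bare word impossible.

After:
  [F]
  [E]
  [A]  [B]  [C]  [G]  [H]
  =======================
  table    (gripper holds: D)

unstack(D, F)

target: towers=[A/E/F; B; C; G; H] holding=D
         pickup(G) → towers=[A/E/F/D; B; C; H] holding=G
         pickup(H) → towers=[A/E/F/D; B; C; G] holding=H
         pickup(B) → towers=[A/E/F/D; C; G; H] holding=B
     unstack(D, F) → towers=[A/E/F; B; C; G; H] holding=D  ← match
         pickup(C) → towers=[A/E/F/D; B; G; H] holding=C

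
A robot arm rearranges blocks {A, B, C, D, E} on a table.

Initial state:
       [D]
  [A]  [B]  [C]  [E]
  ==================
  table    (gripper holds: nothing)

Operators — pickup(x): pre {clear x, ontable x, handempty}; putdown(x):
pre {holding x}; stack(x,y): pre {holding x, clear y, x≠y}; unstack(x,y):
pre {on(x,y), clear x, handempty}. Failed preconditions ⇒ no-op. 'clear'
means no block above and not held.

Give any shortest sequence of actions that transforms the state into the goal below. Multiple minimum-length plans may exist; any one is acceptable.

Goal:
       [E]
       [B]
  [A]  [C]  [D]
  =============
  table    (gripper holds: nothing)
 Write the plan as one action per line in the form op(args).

step 1 (unstack(D, B)): towers=[A; B; C; E] holding=D
step 2 (putdown(D)): towers=[A; B; C; D; E] holding=-
step 3 (pickup(B)): towers=[A; C; D; E] holding=B
step 4 (stack(B, C)): towers=[A; C/B; D; E] holding=-
step 5 (pickup(E)): towers=[A; C/B; D] holding=E
step 6 (stack(E, B)): towers=[A; C/B/E; D] holding=-
goal check: towers=[A; C/B/E; D] holding=- — reached (length 6, optimal by BFS)

unstack(D, B)
putdown(D)
pickup(B)
stack(B, C)
pickup(E)
stack(E, B)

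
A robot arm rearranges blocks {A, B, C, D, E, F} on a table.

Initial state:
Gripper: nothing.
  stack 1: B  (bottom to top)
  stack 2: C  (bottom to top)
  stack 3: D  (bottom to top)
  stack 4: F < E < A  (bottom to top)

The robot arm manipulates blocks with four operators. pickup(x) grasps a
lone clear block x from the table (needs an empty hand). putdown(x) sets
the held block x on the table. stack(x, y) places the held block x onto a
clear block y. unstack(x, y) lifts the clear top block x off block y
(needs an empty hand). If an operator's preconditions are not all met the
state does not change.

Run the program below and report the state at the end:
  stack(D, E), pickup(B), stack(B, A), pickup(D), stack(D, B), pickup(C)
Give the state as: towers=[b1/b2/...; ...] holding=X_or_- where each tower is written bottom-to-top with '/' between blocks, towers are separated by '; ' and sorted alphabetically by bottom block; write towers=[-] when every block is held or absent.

step 1 (stack(D, E)) [no-op]: towers=[B; C; D; F/E/A] holding=-
step 2 (pickup(B)): towers=[C; D; F/E/A] holding=B
step 3 (stack(B, A)): towers=[C; D; F/E/A/B] holding=-
step 4 (pickup(D)): towers=[C; F/E/A/B] holding=D
step 5 (stack(D, B)): towers=[C; F/E/A/B/D] holding=-
step 6 (pickup(C)): towers=[F/E/A/B/D] holding=C

towers=[F/E/A/B/D] holding=C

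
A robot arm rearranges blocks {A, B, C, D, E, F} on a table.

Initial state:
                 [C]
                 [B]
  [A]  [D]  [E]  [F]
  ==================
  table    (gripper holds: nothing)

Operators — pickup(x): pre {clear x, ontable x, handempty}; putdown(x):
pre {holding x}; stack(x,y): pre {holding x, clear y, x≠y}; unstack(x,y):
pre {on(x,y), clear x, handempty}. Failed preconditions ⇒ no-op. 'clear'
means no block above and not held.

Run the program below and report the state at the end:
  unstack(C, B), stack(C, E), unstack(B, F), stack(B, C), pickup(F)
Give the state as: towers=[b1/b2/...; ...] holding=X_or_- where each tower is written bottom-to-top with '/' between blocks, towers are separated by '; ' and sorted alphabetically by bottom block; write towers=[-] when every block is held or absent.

step 1 (unstack(C, B)): towers=[A; D; E; F/B] holding=C
step 2 (stack(C, E)): towers=[A; D; E/C; F/B] holding=-
step 3 (unstack(B, F)): towers=[A; D; E/C; F] holding=B
step 4 (stack(B, C)): towers=[A; D; E/C/B; F] holding=-
step 5 (pickup(F)): towers=[A; D; E/C/B] holding=F

towers=[A; D; E/C/B] holding=F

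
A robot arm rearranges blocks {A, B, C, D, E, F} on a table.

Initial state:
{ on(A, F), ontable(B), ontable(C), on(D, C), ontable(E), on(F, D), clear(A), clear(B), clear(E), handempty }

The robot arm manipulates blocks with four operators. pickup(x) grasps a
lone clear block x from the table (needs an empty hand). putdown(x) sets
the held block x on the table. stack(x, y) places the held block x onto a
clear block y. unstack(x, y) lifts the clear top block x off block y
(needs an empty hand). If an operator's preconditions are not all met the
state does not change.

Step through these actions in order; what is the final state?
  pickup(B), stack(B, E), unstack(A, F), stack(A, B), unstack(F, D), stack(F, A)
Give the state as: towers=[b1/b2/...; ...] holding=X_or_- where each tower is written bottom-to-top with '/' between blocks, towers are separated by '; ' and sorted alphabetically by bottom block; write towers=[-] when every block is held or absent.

towers=[C/D; E/B/A/F] holding=-

step 1 (pickup(B)): towers=[C/D/F/A; E] holding=B
step 2 (stack(B, E)): towers=[C/D/F/A; E/B] holding=-
step 3 (unstack(A, F)): towers=[C/D/F; E/B] holding=A
step 4 (stack(A, B)): towers=[C/D/F; E/B/A] holding=-
step 5 (unstack(F, D)): towers=[C/D; E/B/A] holding=F
step 6 (stack(F, A)): towers=[C/D; E/B/A/F] holding=-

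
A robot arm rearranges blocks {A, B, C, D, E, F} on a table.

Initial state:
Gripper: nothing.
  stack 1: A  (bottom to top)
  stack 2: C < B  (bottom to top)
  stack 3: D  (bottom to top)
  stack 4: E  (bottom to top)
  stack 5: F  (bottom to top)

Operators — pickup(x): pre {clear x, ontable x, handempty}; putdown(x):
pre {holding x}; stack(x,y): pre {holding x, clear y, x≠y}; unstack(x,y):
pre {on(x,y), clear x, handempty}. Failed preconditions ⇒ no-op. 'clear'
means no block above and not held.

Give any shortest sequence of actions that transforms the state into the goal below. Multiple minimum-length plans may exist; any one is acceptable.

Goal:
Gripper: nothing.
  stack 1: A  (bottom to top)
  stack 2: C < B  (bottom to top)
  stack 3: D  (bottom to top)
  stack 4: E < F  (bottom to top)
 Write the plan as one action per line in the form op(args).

pickup(F)
stack(F, E)

step 1 (pickup(F)): towers=[A; C/B; D; E] holding=F
step 2 (stack(F, E)): towers=[A; C/B; D; E/F] holding=-
goal check: towers=[A; C/B; D; E/F] holding=- — reached (length 2, optimal by BFS)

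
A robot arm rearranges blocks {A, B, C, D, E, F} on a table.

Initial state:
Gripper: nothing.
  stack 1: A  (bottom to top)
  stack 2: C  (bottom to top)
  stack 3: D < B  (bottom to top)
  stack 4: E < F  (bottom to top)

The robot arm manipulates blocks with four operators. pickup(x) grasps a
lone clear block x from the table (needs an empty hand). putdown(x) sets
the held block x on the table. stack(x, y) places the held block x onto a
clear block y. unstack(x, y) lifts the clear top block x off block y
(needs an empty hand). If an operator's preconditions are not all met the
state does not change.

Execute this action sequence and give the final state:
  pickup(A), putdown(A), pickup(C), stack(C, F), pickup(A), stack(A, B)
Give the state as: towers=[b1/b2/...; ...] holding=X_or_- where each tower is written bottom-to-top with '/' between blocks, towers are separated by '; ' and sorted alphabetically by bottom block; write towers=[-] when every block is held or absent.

step 1 (pickup(A)): towers=[C; D/B; E/F] holding=A
step 2 (putdown(A)): towers=[A; C; D/B; E/F] holding=-
step 3 (pickup(C)): towers=[A; D/B; E/F] holding=C
step 4 (stack(C, F)): towers=[A; D/B; E/F/C] holding=-
step 5 (pickup(A)): towers=[D/B; E/F/C] holding=A
step 6 (stack(A, B)): towers=[D/B/A; E/F/C] holding=-

towers=[D/B/A; E/F/C] holding=-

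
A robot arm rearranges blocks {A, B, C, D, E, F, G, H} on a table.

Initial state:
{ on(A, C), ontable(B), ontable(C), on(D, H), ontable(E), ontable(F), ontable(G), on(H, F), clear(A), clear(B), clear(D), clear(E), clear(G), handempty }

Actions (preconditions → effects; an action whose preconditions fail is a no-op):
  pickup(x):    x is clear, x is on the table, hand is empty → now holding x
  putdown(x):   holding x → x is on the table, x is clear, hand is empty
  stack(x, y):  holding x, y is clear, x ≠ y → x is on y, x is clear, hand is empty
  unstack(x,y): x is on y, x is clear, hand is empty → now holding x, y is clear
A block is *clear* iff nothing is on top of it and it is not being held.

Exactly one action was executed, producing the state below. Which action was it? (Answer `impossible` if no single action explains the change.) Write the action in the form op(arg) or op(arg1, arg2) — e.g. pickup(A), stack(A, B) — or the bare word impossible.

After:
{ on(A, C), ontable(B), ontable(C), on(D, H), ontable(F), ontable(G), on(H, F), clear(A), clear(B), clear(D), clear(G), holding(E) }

target: towers=[B; C/A; F/H/D; G] holding=E
         pickup(G) → towers=[B; C/A; E; F/H/D] holding=G
     unstack(A, C) → towers=[B; C; E; F/H/D; G] holding=A
         pickup(E) → towers=[B; C/A; F/H/D; G] holding=E  ← match
         pickup(B) → towers=[C/A; E; F/H/D; G] holding=B
     unstack(D, H) → towers=[B; C/A; E; F/H; G] holding=D

pickup(E)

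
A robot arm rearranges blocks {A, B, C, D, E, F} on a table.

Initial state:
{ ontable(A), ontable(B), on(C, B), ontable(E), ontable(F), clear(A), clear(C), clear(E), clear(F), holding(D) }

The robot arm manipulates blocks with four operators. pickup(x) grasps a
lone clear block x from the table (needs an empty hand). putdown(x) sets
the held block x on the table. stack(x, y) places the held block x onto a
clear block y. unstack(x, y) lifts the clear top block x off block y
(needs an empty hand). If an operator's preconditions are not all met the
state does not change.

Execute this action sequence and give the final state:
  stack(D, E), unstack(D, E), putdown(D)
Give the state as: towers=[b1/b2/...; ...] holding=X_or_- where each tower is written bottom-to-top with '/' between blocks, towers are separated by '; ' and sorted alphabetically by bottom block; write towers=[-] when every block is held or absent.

towers=[A; B/C; D; E; F] holding=-

step 1 (stack(D, E)): towers=[A; B/C; E/D; F] holding=-
step 2 (unstack(D, E)): towers=[A; B/C; E; F] holding=D
step 3 (putdown(D)): towers=[A; B/C; D; E; F] holding=-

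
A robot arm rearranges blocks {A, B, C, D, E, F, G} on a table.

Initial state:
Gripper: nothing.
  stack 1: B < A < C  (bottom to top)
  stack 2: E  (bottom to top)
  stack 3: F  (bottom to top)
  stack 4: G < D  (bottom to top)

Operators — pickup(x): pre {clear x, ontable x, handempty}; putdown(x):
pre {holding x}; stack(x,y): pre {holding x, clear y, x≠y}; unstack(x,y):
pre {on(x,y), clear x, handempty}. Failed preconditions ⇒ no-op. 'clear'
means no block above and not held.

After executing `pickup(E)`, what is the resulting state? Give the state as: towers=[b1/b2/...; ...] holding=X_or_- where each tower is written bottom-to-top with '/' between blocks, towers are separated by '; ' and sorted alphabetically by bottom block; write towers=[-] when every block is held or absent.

before: towers=[B/A/C; E; F; G/D] holding=-
pre[pickup(E)]: clear(E) yes, ontable(E) yes, handempty yes
all met → apply pickup(E)
after:  towers=[B/A/C; F; G/D] holding=E

towers=[B/A/C; F; G/D] holding=E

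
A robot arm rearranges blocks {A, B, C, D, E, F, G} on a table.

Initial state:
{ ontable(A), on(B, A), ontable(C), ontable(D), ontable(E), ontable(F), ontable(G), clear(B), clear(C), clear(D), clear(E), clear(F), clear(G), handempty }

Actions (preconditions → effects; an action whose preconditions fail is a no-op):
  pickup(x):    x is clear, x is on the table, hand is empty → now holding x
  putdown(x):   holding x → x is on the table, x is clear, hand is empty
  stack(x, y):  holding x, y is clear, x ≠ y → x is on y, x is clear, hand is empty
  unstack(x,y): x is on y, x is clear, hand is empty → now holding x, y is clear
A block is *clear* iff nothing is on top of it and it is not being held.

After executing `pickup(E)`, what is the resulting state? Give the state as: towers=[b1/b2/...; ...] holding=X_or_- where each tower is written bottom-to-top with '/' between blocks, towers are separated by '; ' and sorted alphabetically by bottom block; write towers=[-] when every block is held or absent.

before: towers=[A/B; C; D; E; F; G] holding=-
pre[pickup(E)]: clear(E) yes, ontable(E) yes, handempty yes
all met → apply pickup(E)
after:  towers=[A/B; C; D; F; G] holding=E

towers=[A/B; C; D; F; G] holding=E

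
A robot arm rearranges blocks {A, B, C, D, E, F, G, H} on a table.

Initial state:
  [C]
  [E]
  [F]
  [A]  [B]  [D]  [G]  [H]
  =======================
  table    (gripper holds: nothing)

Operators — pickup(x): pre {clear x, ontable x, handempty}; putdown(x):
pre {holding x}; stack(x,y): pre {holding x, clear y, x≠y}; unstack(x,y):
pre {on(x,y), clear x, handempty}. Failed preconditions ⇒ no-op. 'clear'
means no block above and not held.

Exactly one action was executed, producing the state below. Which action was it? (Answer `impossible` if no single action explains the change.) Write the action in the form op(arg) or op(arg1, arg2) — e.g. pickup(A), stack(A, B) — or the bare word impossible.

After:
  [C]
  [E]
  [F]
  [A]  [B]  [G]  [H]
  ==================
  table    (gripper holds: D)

pickup(D)

target: towers=[A/F/E/C; B; G; H] holding=D
         pickup(G) → towers=[A/F/E/C; B; D; H] holding=G
         pickup(H) → towers=[A/F/E/C; B; D; G] holding=H
         pickup(B) → towers=[A/F/E/C; D; G; H] holding=B
         pickup(D) → towers=[A/F/E/C; B; G; H] holding=D  ← match
     unstack(C, E) → towers=[A/F/E; B; D; G; H] holding=C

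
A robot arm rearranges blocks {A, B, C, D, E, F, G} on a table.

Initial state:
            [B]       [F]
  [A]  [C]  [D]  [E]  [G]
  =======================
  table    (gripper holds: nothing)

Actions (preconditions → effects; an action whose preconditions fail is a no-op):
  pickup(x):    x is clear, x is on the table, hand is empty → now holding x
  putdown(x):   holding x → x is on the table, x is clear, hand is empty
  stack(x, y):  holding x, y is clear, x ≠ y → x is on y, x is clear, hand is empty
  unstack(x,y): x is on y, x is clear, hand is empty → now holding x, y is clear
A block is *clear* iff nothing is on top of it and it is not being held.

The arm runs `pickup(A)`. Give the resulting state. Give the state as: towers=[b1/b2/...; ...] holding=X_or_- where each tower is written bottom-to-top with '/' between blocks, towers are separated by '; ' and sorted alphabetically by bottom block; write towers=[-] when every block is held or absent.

towers=[C; D/B; E; G/F] holding=A

before: towers=[A; C; D/B; E; G/F] holding=-
pre[pickup(A)]: clear(A) ✓, ontable(A) ✓, handempty ✓
all met → apply pickup(A)
after:  towers=[C; D/B; E; G/F] holding=A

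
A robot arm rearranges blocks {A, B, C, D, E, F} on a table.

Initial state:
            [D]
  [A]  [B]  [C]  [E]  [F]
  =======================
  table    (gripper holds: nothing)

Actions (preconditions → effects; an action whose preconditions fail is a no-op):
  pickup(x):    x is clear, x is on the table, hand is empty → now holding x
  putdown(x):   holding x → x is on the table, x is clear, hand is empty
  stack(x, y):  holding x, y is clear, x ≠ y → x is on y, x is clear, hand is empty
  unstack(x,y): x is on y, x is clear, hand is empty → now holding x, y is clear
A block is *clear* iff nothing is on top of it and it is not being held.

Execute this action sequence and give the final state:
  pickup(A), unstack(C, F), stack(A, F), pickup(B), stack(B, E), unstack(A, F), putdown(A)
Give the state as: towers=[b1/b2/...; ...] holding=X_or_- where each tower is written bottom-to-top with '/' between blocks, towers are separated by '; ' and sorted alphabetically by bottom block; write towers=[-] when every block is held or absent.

towers=[A; C/D; E/B; F] holding=-

step 1 (pickup(A)): towers=[B; C/D; E; F] holding=A
step 2 (unstack(C, F)) [no-op]: towers=[B; C/D; E; F] holding=A
step 3 (stack(A, F)): towers=[B; C/D; E; F/A] holding=-
step 4 (pickup(B)): towers=[C/D; E; F/A] holding=B
step 5 (stack(B, E)): towers=[C/D; E/B; F/A] holding=-
step 6 (unstack(A, F)): towers=[C/D; E/B; F] holding=A
step 7 (putdown(A)): towers=[A; C/D; E/B; F] holding=-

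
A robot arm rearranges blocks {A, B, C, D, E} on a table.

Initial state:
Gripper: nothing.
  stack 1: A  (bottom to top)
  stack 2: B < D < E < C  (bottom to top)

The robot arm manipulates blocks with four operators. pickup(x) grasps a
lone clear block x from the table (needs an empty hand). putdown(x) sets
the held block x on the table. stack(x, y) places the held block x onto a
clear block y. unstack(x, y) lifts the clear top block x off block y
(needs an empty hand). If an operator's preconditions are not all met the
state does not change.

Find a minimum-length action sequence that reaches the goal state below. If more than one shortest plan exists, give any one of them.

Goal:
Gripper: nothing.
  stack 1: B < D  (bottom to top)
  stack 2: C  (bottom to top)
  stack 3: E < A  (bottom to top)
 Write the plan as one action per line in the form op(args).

step 1 (unstack(C, E)): towers=[A; B/D/E] holding=C
step 2 (putdown(C)): towers=[A; B/D/E; C] holding=-
step 3 (unstack(E, D)): towers=[A; B/D; C] holding=E
step 4 (putdown(E)): towers=[A; B/D; C; E] holding=-
step 5 (pickup(A)): towers=[B/D; C; E] holding=A
step 6 (stack(A, E)): towers=[B/D; C; E/A] holding=-
goal check: towers=[B/D; C; E/A] holding=- — reached (length 6, optimal by BFS)

unstack(C, E)
putdown(C)
unstack(E, D)
putdown(E)
pickup(A)
stack(A, E)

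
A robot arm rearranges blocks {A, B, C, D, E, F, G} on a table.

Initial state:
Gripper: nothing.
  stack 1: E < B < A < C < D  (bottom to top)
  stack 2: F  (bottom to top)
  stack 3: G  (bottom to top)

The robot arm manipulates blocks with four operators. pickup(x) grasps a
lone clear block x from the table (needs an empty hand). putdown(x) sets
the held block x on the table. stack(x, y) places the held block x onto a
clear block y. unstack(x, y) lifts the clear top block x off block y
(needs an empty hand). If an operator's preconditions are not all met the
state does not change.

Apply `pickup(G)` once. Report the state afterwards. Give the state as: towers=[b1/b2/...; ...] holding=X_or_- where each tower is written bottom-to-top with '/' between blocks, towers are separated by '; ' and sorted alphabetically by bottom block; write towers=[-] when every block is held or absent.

towers=[E/B/A/C/D; F] holding=G

before: towers=[E/B/A/C/D; F; G] holding=-
pre[pickup(G)]: clear(G) ✓, ontable(G) ✓, handempty ✓
all met → apply pickup(G)
after:  towers=[E/B/A/C/D; F] holding=G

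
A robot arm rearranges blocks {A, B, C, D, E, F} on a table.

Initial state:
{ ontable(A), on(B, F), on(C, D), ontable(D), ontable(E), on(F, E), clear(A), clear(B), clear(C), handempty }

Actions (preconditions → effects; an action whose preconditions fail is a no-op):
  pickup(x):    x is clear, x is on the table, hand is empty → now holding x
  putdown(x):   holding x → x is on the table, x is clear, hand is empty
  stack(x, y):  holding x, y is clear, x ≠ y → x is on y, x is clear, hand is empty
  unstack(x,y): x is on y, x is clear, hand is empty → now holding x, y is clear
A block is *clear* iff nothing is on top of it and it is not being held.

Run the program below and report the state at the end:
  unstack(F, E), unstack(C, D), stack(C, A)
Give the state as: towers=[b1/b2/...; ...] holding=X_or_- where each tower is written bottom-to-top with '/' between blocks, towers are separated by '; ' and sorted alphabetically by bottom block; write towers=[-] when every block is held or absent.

towers=[A/C; D; E/F/B] holding=-

step 1 (unstack(F, E)) [no-op]: towers=[A; D/C; E/F/B] holding=-
step 2 (unstack(C, D)): towers=[A; D; E/F/B] holding=C
step 3 (stack(C, A)): towers=[A/C; D; E/F/B] holding=-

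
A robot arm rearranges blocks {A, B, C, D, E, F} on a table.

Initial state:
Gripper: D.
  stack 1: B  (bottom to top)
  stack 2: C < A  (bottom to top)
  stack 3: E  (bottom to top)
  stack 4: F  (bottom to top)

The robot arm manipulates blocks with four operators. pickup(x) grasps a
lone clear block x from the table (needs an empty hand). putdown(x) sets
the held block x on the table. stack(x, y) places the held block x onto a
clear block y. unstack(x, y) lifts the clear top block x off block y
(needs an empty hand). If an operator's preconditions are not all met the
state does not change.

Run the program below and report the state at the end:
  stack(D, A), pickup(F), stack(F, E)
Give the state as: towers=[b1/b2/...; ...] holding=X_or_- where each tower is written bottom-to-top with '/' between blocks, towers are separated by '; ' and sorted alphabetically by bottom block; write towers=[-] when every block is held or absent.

towers=[B; C/A/D; E/F] holding=-

step 1 (stack(D, A)): towers=[B; C/A/D; E; F] holding=-
step 2 (pickup(F)): towers=[B; C/A/D; E] holding=F
step 3 (stack(F, E)): towers=[B; C/A/D; E/F] holding=-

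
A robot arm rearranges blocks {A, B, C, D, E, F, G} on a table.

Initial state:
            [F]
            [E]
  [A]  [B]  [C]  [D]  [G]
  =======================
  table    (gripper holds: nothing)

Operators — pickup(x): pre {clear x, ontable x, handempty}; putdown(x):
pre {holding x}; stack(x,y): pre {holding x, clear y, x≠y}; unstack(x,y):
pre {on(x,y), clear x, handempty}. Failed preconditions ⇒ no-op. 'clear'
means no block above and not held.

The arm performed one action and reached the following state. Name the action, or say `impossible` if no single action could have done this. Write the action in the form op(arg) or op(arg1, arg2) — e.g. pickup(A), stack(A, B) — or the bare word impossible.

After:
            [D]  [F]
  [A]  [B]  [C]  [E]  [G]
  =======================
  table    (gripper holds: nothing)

impossible

target: towers=[A; B; C/D; E/F; G] holding=-
         pickup(B) → towers=[A; C/E/F; D; G] holding=B
     unstack(F, E) → towers=[A; B; C/E; D; G] holding=F
         pickup(G) → towers=[A; B; C/E/F; D] holding=G
         pickup(D) → towers=[A; B; C/E/F; G] holding=D
         pickup(A) → towers=[B; C/E/F; D; G] holding=A
none of the 5 applicable actions match → impossible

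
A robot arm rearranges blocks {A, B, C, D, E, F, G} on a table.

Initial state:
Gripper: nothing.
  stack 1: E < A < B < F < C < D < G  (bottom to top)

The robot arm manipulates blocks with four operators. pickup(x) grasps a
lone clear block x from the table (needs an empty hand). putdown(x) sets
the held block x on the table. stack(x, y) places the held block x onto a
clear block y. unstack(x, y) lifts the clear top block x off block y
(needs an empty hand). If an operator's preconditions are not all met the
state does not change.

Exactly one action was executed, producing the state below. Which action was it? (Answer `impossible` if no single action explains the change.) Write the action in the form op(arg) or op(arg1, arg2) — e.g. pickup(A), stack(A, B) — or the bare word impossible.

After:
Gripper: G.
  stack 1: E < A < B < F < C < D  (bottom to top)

unstack(G, D)

target: towers=[E/A/B/F/C/D] holding=G
     unstack(G, D) → towers=[E/A/B/F/C/D] holding=G  ← match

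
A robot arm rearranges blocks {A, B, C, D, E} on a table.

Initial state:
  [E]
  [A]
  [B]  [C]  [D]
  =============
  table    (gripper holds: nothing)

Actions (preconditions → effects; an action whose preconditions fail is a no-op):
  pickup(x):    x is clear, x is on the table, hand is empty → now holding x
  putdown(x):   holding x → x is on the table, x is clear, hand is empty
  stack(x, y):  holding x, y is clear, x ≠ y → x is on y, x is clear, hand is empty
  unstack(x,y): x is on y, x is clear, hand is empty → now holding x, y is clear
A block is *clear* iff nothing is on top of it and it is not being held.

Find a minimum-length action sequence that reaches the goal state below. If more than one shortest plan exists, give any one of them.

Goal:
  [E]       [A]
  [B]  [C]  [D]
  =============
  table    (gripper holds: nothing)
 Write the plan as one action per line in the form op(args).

unstack(E, A)
putdown(E)
unstack(A, B)
stack(A, D)
pickup(E)
stack(E, B)

step 1 (unstack(E, A)): towers=[B/A; C; D] holding=E
step 2 (putdown(E)): towers=[B/A; C; D; E] holding=-
step 3 (unstack(A, B)): towers=[B; C; D; E] holding=A
step 4 (stack(A, D)): towers=[B; C; D/A; E] holding=-
step 5 (pickup(E)): towers=[B; C; D/A] holding=E
step 6 (stack(E, B)): towers=[B/E; C; D/A] holding=-
goal check: towers=[B/E; C; D/A] holding=- — reached (length 6, optimal by BFS)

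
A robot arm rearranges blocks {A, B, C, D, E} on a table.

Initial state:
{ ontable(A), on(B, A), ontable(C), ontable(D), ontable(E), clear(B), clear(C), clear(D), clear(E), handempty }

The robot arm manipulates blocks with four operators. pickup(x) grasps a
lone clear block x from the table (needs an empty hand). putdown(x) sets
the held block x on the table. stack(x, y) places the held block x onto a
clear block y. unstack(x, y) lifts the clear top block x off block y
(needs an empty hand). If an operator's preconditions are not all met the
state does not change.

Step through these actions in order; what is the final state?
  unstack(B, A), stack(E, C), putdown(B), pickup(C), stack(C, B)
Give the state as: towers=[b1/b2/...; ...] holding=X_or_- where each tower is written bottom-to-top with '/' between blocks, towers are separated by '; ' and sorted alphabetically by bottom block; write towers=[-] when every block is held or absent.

step 1 (unstack(B, A)): towers=[A; C; D; E] holding=B
step 2 (stack(E, C)) [no-op]: towers=[A; C; D; E] holding=B
step 3 (putdown(B)): towers=[A; B; C; D; E] holding=-
step 4 (pickup(C)): towers=[A; B; D; E] holding=C
step 5 (stack(C, B)): towers=[A; B/C; D; E] holding=-

towers=[A; B/C; D; E] holding=-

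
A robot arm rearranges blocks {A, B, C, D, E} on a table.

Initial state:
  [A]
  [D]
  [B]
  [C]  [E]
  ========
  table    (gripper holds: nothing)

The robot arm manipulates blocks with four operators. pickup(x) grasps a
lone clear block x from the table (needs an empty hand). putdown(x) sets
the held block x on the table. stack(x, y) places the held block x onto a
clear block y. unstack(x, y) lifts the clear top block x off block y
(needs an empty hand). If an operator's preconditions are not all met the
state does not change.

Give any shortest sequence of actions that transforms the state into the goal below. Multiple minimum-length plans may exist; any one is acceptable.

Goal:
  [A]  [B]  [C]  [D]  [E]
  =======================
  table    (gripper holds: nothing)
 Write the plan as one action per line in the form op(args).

unstack(A, D)
putdown(A)
unstack(D, B)
putdown(D)
unstack(B, C)
putdown(B)

step 1 (unstack(A, D)): towers=[C/B/D; E] holding=A
step 2 (putdown(A)): towers=[A; C/B/D; E] holding=-
step 3 (unstack(D, B)): towers=[A; C/B; E] holding=D
step 4 (putdown(D)): towers=[A; C/B; D; E] holding=-
step 5 (unstack(B, C)): towers=[A; C; D; E] holding=B
step 6 (putdown(B)): towers=[A; B; C; D; E] holding=-
goal check: towers=[A; B; C; D; E] holding=- — reached (length 6, optimal by BFS)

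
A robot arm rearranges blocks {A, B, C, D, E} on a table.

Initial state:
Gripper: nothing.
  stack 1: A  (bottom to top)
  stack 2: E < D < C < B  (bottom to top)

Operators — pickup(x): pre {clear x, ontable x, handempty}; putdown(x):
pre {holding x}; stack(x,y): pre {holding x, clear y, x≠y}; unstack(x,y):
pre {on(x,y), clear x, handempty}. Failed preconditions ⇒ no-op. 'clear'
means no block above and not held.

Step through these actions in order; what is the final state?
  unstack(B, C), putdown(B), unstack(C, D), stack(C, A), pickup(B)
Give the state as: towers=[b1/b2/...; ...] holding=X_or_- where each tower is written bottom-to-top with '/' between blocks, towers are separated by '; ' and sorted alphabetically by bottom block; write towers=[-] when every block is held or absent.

towers=[A/C; E/D] holding=B

step 1 (unstack(B, C)): towers=[A; E/D/C] holding=B
step 2 (putdown(B)): towers=[A; B; E/D/C] holding=-
step 3 (unstack(C, D)): towers=[A; B; E/D] holding=C
step 4 (stack(C, A)): towers=[A/C; B; E/D] holding=-
step 5 (pickup(B)): towers=[A/C; E/D] holding=B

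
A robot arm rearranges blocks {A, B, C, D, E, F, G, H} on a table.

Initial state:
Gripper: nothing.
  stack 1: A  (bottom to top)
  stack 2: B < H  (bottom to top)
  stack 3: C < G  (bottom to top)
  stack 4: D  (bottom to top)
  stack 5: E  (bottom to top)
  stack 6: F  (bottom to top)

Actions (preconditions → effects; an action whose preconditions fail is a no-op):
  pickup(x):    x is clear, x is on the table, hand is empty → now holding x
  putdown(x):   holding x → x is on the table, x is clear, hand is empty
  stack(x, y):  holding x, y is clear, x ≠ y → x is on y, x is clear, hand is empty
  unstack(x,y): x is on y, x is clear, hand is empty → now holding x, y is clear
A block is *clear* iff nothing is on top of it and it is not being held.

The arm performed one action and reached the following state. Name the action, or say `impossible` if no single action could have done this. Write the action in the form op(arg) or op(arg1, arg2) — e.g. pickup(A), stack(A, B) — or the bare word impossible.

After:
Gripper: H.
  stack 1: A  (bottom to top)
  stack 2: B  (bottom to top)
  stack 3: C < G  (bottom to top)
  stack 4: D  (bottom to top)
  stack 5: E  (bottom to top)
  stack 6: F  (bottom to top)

target: towers=[A; B; C/G; D; E; F] holding=H
     unstack(G, C) → towers=[A; B/H; C; D; E; F] holding=G
         pickup(A) → towers=[B/H; C/G; D; E; F] holding=A
         pickup(E) → towers=[A; B/H; C/G; D; F] holding=E
     unstack(H, B) → towers=[A; B; C/G; D; E; F] holding=H  ← match
         pickup(F) → towers=[A; B/H; C/G; D; E] holding=F
         pickup(D) → towers=[A; B/H; C/G; E; F] holding=D

unstack(H, B)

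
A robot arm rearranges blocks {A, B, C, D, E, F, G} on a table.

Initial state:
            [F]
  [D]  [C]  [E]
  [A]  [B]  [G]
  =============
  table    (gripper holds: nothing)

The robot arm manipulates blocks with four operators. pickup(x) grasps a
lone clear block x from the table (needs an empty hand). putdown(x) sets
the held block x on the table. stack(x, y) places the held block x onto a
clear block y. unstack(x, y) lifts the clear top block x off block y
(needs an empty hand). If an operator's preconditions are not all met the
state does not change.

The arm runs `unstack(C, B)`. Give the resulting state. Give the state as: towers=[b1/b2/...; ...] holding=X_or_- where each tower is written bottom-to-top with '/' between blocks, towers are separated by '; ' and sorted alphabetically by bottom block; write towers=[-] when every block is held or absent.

towers=[A/D; B; G/E/F] holding=C

before: towers=[A/D; B/C; G/E/F] holding=-
pre[unstack(C, B)]: on(C,B) ok, clear(C) ok, handempty ok
all met → apply unstack(C, B)
after:  towers=[A/D; B; G/E/F] holding=C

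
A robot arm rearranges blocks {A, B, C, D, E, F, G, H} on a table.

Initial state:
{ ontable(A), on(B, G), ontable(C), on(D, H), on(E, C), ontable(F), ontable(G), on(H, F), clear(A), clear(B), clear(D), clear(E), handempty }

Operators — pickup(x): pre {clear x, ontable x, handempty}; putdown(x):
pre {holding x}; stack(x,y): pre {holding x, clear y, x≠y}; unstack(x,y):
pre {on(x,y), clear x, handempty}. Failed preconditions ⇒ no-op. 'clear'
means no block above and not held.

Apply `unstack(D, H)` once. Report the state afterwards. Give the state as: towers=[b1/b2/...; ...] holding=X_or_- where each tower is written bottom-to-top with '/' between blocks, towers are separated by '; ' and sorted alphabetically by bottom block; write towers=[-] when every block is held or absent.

before: towers=[A; C/E; F/H/D; G/B] holding=-
pre[unstack(D, H)]: on(D,H) ✓, clear(D) ✓, handempty ✓
all met → apply unstack(D, H)
after:  towers=[A; C/E; F/H; G/B] holding=D

towers=[A; C/E; F/H; G/B] holding=D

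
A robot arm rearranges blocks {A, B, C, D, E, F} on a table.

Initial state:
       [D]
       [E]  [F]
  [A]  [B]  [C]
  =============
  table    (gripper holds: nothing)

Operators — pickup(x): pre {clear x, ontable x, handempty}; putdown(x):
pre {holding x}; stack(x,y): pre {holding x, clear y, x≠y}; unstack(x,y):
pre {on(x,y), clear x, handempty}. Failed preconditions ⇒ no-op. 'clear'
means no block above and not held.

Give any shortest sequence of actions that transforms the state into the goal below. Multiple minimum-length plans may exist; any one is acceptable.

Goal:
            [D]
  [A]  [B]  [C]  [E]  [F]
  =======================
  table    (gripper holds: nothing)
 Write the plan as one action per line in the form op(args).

unstack(F, C)
putdown(F)
unstack(D, E)
stack(D, C)
unstack(E, B)
putdown(E)

step 1 (unstack(F, C)): towers=[A; B/E/D; C] holding=F
step 2 (putdown(F)): towers=[A; B/E/D; C; F] holding=-
step 3 (unstack(D, E)): towers=[A; B/E; C; F] holding=D
step 4 (stack(D, C)): towers=[A; B/E; C/D; F] holding=-
step 5 (unstack(E, B)): towers=[A; B; C/D; F] holding=E
step 6 (putdown(E)): towers=[A; B; C/D; E; F] holding=-
goal check: towers=[A; B; C/D; E; F] holding=- — reached (length 6, optimal by BFS)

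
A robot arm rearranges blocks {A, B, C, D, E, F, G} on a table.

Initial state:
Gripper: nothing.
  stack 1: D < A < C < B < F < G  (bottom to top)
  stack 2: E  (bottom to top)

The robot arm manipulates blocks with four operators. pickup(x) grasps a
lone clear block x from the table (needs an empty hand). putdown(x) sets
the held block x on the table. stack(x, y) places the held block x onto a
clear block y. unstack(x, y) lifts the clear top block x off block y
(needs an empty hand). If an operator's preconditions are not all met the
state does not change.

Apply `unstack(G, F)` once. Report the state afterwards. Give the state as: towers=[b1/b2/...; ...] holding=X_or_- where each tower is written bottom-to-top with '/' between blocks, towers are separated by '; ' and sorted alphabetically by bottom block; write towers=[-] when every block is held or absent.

before: towers=[D/A/C/B/F/G; E] holding=-
pre[unstack(G, F)]: on(G,F) ok, clear(G) ok, handempty ok
all met → apply unstack(G, F)
after:  towers=[D/A/C/B/F; E] holding=G

towers=[D/A/C/B/F; E] holding=G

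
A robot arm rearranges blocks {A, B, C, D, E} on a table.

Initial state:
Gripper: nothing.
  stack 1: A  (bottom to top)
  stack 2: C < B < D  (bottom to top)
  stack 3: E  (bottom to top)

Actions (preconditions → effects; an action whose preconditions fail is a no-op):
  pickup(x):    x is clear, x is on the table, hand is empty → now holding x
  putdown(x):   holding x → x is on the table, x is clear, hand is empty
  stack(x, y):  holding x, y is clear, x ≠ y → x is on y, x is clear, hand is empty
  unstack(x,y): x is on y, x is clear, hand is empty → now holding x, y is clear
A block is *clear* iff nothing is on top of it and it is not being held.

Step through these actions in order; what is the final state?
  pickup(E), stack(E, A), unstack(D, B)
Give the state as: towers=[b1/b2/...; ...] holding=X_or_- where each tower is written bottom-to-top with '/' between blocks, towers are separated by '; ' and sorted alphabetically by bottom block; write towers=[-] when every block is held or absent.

step 1 (pickup(E)): towers=[A; C/B/D] holding=E
step 2 (stack(E, A)): towers=[A/E; C/B/D] holding=-
step 3 (unstack(D, B)): towers=[A/E; C/B] holding=D

towers=[A/E; C/B] holding=D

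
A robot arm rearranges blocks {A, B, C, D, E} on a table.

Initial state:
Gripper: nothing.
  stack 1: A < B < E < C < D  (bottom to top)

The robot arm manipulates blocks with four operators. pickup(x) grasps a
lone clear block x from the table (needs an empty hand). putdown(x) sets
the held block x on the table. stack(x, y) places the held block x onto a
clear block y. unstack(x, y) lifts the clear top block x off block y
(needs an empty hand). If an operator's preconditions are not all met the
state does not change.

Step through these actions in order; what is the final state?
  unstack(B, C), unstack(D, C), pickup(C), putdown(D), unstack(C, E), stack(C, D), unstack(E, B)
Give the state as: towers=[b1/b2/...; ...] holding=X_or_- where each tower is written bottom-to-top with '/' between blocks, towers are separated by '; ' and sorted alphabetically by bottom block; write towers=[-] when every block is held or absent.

step 1 (unstack(B, C)) [no-op]: towers=[A/B/E/C/D] holding=-
step 2 (unstack(D, C)): towers=[A/B/E/C] holding=D
step 3 (pickup(C)) [no-op]: towers=[A/B/E/C] holding=D
step 4 (putdown(D)): towers=[A/B/E/C; D] holding=-
step 5 (unstack(C, E)): towers=[A/B/E; D] holding=C
step 6 (stack(C, D)): towers=[A/B/E; D/C] holding=-
step 7 (unstack(E, B)): towers=[A/B; D/C] holding=E

towers=[A/B; D/C] holding=E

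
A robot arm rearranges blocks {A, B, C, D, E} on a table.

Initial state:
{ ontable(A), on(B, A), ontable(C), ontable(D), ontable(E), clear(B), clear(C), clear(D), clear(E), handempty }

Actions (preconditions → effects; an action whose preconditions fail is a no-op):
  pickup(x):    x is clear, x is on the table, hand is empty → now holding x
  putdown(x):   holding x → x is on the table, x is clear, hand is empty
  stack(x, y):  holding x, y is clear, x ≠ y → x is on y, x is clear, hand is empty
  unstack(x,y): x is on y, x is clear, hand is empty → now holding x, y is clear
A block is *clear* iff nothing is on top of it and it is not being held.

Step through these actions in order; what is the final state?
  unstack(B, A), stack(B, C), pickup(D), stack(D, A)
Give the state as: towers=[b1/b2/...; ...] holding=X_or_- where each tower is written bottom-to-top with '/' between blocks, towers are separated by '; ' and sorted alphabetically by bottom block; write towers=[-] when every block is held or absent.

towers=[A/D; C/B; E] holding=-

step 1 (unstack(B, A)): towers=[A; C; D; E] holding=B
step 2 (stack(B, C)): towers=[A; C/B; D; E] holding=-
step 3 (pickup(D)): towers=[A; C/B; E] holding=D
step 4 (stack(D, A)): towers=[A/D; C/B; E] holding=-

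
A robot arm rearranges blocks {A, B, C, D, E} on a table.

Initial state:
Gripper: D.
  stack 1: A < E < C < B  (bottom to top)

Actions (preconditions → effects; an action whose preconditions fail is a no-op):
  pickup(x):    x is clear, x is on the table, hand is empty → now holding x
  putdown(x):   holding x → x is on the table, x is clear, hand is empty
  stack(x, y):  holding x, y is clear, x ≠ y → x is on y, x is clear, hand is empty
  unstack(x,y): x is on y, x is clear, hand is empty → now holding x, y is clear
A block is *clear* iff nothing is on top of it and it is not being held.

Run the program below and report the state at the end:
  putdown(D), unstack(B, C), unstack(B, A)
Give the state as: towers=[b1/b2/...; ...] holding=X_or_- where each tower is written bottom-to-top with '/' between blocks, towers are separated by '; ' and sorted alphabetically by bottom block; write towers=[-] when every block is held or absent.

step 1 (putdown(D)): towers=[A/E/C/B; D] holding=-
step 2 (unstack(B, C)): towers=[A/E/C; D] holding=B
step 3 (unstack(B, A)) [no-op]: towers=[A/E/C; D] holding=B

towers=[A/E/C; D] holding=B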